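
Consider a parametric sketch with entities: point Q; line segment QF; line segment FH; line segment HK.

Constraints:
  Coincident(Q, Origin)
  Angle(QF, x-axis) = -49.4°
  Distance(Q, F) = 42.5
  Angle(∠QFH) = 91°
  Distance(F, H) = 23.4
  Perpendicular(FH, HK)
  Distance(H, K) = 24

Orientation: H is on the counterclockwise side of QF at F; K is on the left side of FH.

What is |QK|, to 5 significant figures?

30.411

∠QFH = 91.0°, so FH runs at -49.4° + (180° − 91.0°) = 39.600° from the x-axis; with |FH| = 23.4, H = F + 23.4·(cos 39.600°, sin 39.600°) = (45.688, -17.353). FH is perpendicular to HK; with |HK| = 24.0 on the left of FH, K = H + 24.0·(-0.63742, 0.77051) = (30.390, 1.1390). Then |QK| = |K − Q| = 30.411.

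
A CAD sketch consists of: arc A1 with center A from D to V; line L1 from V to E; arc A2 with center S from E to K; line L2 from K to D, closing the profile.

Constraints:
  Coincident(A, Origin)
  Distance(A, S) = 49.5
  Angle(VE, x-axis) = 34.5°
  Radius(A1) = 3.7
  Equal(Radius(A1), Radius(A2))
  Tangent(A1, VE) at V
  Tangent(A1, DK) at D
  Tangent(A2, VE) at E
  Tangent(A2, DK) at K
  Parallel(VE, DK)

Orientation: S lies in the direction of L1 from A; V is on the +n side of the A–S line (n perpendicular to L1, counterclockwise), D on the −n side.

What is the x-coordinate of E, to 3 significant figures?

38.7

Tangency of A1 to both parallel lines with radius 3.7 puts V and D at A ± 3.7·n: V = (-2.10, 3.05), D = (2.10, -3.05). Equal radii place E and K the same way about S: E = S + 3.7·n = (38.7, 31.1), K = S − 3.7·n = (42.9, 25.0). So E.x = 38.7.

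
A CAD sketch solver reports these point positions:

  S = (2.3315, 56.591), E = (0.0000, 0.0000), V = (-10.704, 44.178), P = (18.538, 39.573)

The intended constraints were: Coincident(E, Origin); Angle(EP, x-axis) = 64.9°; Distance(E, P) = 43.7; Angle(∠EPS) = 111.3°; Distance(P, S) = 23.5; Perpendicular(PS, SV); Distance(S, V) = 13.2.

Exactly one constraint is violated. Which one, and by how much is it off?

Distance(S, V) = 13.2 — off by 4.80.

E = (0.00, 0.00) ✓; EP at 64.90° ✓; |EP| = 43.70 ✓; ∠EPS = 111.3° ✓; |PS| = 23.50 ✓; ∠(PS, SV) = 90.00° ✓; |SV| = 18.00 ✗.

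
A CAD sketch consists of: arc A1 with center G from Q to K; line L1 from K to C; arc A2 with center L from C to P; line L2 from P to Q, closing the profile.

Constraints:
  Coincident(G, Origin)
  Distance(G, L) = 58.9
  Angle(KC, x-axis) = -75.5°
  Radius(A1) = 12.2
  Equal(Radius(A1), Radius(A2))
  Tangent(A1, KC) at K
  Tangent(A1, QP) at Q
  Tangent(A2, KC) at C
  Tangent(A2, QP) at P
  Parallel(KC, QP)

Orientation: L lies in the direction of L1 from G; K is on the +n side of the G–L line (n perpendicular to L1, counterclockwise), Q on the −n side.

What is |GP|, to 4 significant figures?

60.15

The slot axis is L1's direction at -75.5°, so u = (cos -75.5°, sin -75.5°) = (0.2504, -0.9681) and n = (−sin -75.5°, cos -75.5°) = (0.9681, 0.2504). G is at the origin and L lies 58.9 along u from G, so L = 58.9·u = (14.75, -57.02). Tangency of A1 to both parallel lines with radius 12.2 puts K and Q at G ± 12.2·n: K = (11.81, 3.055), Q = (-11.81, -3.055). Equal radii place C and P the same way about L: C = L + 12.2·n = (26.56, -53.97), P = L − 12.2·n = (2.936, -60.08). Then |GP| = |P − G| = 60.15.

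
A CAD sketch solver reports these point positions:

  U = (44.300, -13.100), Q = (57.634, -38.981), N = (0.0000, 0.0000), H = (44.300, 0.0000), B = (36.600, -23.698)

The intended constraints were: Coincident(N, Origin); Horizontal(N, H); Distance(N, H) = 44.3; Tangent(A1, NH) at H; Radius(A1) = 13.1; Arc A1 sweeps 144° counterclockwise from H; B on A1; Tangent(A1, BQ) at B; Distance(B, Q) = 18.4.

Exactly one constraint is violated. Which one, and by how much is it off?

Distance(B, Q) = 18.4 — off by 7.60.

N = (0.00, 0.00) ✓; N.y = 0.00, H.y = 0.00 ✓; |NH| = 44.30 ✓; ∠(UH, HN) = 90.00° ✓; |UH| = 13.10 ✓; bearing(U→B) − bearing(U→H) = 144.0° ✓; |UB| = 13.10 ✓; ∠(UB, BQ) = 90.00° ✓; |BQ| = 26.00 ✗.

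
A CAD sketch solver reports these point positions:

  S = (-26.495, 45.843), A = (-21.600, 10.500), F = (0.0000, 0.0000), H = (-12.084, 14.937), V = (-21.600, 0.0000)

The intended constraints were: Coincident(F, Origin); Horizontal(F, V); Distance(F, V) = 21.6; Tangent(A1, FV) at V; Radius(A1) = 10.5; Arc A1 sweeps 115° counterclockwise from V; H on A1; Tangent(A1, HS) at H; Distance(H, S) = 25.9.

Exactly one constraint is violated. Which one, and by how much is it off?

Distance(H, S) = 25.9 — off by 8.20.

F = (0.00, 0.00) ✓; F.y = 0.00, V.y = 0.00 ✓; |FV| = 21.60 ✓; ∠(AV, VF) = 90.00° ✓; |AV| = 10.50 ✓; bearing(A→H) − bearing(A→V) = 115.0° ✓; |AH| = 10.50 ✓; ∠(AH, HS) = 90.00° ✓; |HS| = 34.10 ✗.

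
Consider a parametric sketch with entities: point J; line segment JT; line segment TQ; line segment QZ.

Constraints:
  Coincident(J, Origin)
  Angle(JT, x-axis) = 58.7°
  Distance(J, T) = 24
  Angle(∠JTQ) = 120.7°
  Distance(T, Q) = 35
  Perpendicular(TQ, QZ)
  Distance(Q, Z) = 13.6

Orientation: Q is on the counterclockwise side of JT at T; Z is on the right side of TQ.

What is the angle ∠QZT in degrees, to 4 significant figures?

68.77°

J is at the origin; JT runs at 58.7° with length 24.0, so T = 24.0·(cos 58.7°, sin 58.7°) = (12.47, 20.51). ∠JTQ = 120.7°, so TQ runs at 58.7° + (180° − 120.7°) = 118.0° from the x-axis; with |TQ| = 35.0, Q = T + 35.0·(cos 118.0°, sin 118.0°) = (-3.963, 51.41). The perpendicularity gives QZ at right angles to TQ; with |QZ| = 13.6 on the right of TQ, Z = Q + 13.6·(0.8829, 0.4695) = (8.045, 57.79). Then cos ∠QZT = ZQ·ZT / (|ZQ||ZT|), giving 68.77°.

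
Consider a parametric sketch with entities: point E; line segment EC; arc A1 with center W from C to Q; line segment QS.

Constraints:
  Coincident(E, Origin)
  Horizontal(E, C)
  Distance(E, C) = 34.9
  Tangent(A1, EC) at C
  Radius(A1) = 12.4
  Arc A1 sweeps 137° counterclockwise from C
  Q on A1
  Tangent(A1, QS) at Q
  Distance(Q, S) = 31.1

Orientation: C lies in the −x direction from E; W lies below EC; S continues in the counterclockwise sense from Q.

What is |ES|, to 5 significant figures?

47.395

E is at the origin; E and C share the same y with |EC| = 34.9 and C on the −x side, so C = (-34.900, 0.0000). Tangency of A1 to EC means the radius WC is perpendicular to EC, so W = C + (0, -12.4) = (-34.900, -12.400). On A1, C sits at bearing 90° from W; a 137° counterclockwise sweep puts Q at bearing 227°, so Q = W + 12.4·(cos 227°, sin 227°) = (-43.357, -21.469). Tangency of A1 to QS means the radius WQ is perpendicular to QS, so QS runs along (−sin 227°, cos 227°); with |QS| = 31.1, S = (-20.612, -42.679). Then |ES| = |S − E| = 47.395.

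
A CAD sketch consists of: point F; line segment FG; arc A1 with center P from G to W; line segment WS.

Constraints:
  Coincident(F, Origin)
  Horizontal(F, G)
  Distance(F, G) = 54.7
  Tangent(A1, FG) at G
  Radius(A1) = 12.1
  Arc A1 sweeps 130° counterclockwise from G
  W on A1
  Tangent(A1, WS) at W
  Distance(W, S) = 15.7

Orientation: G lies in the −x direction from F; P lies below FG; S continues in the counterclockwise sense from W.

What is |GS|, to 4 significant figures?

31.92

On A1, G sits at bearing 90° from P; a 130° counterclockwise sweep puts W at bearing 220°, so W = P + 12.1·(cos 220°, sin 220°) = (-63.97, -19.88). A1 meets WS tangentially, so PW is at right angles to WS, so WS runs along (−sin 220°, cos 220°); with |WS| = 15.7, S = (-53.88, -31.90). Then |GS| = |S − G| = 31.92.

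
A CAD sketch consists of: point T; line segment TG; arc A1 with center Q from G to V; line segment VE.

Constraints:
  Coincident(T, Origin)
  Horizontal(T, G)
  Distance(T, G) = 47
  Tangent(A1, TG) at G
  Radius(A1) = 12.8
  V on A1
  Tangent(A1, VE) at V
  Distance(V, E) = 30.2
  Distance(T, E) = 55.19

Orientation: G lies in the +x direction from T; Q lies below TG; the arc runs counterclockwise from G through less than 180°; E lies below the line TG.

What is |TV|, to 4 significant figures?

36.56

Checks: |QV| = 12.80 ✓; ∠(QV, VE) = 90.00° ✓; |VE| = 30.20 ✓; |TE| = 55.19 ✓.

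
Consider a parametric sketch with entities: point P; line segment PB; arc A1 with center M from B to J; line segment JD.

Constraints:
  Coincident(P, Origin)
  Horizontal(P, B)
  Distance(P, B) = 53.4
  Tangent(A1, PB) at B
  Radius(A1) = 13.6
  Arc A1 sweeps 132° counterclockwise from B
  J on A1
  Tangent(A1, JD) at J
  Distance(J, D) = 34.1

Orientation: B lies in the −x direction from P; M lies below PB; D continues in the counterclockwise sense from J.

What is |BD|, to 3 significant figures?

49.7

On A1, B sits at bearing 90° from M; a 132° counterclockwise sweep puts J at bearing 222°, so J = M + 13.6·(cos 222°, sin 222°) = (-63.5, -22.7). A1 meets JD tangentially, so MJ is at right angles to JD, so JD runs along (−sin 222°, cos 222°); with |JD| = 34.1, D = (-40.7, -48.0). Then |BD| = |D − B| = 49.7.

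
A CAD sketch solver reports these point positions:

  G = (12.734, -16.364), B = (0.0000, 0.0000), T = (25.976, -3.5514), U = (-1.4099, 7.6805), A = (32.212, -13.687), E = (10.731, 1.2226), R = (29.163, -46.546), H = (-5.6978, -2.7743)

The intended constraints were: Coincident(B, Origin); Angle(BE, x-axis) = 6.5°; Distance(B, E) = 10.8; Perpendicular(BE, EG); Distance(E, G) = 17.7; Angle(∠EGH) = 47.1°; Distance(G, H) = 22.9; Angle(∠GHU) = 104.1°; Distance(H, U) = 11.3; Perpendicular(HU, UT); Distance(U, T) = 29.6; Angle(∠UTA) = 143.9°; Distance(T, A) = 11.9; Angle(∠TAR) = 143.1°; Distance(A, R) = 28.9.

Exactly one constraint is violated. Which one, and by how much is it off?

Distance(A, R) = 28.9 — off by 4.10.

B = (0.00, 0.00) ✓; BE at 6.500° ✓; |BE| = 10.80 ✓; ∠(BE, EG) = 90.00° ✓; |EG| = 17.70 ✓; ∠EGH = 47.10° ✓; |GH| = 22.90 ✓; ∠GHU = 104.1° ✓; |HU| = 11.30 ✓; ∠(HU, UT) = 90.00° ✓; |UT| = 29.60 ✓; ∠UTA = 143.9° ✓; |TA| = 11.90 ✓; ∠TAR = 143.1° ✓; |AR| = 33.00 ✗.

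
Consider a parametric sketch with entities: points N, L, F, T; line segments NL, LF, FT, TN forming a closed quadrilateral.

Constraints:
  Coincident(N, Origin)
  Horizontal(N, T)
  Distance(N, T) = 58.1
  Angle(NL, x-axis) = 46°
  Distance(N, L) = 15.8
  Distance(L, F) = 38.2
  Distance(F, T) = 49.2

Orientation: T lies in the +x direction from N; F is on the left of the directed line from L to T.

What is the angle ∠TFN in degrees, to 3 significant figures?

68.4°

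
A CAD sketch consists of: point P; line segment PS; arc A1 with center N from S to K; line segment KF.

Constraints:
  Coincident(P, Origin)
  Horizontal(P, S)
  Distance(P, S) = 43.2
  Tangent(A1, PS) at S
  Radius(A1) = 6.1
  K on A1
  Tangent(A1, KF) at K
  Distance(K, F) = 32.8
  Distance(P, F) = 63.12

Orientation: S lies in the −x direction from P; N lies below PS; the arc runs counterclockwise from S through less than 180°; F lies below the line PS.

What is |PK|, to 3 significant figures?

49.7

P is at the origin; P and S share the same y with |PS| = 43.2 and S on the −x side, so S = (-43.2, 0.00). Tangency of A1 to PS means the radius NS is perpendicular to PS, so N = S + (0, -6.1) = (-43.2, -6.10). Since NK ⟂ KF (tangency), |NF| = √(6.1² + 32.8²) = 33.4 regardless of where K sits on A1. So F lies on both circle(P, 63.12) and circle(N, 33.4); the below-PS intersection is F = (-49.8, -38.8). K is the foot of the tangent from F: K = (-49.3, -6.01).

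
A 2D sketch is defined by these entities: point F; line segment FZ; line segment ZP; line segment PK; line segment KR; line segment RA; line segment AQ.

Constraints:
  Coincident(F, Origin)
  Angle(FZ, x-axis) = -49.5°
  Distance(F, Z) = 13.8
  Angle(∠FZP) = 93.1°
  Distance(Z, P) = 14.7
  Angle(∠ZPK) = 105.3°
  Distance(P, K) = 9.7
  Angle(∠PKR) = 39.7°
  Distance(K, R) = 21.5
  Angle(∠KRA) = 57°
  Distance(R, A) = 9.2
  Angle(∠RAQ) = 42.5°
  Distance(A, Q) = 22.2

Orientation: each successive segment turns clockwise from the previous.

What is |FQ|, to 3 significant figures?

0.654

∠KRA = 57.0° gives RA at -114° from the x-axis; with |RA| = 9.2, A = (7.47, -20.8). ∠RAQ = 42.5° gives AQ at 108° from the x-axis; with |AQ| = 22.2, Q = (0.572, 0.318). Then |FQ| = |Q − F| = 0.654.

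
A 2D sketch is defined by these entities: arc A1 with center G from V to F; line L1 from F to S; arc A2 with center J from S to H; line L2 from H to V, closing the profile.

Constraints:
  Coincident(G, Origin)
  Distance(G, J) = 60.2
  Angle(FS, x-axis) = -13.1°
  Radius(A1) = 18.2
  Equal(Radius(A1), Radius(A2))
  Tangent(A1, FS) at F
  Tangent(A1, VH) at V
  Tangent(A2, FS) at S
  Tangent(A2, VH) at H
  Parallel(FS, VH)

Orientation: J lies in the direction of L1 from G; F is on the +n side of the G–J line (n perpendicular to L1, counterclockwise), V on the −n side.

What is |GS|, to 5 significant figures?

62.891

The slot axis is L1's direction at -13.1°, so u = (cos -13.1°, sin -13.1°) = (0.97398, -0.22665) and n = (−sin -13.1°, cos -13.1°) = (0.22665, 0.97398). G is at the origin and J lies 60.2 along u from G, so J = 60.2·u = (58.633, -13.644). Tangency of A1 to both parallel lines with radius 18.2 puts F and V at G ± 18.2·n: F = (4.1251, 17.726), V = (-4.1251, -17.726). Equal radii place S and H the same way about J: S = J + 18.2·n = (62.758, 4.0820), H = J − 18.2·n = (54.508, -31.371). Then |GS| = |S − G| = 62.891.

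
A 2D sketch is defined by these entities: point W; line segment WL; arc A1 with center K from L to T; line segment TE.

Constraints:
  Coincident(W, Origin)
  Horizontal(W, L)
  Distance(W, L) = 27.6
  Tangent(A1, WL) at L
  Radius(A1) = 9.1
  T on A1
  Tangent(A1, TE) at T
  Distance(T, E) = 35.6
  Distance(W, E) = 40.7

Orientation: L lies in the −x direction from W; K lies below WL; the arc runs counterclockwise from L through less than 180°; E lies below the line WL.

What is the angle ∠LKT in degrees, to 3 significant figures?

137°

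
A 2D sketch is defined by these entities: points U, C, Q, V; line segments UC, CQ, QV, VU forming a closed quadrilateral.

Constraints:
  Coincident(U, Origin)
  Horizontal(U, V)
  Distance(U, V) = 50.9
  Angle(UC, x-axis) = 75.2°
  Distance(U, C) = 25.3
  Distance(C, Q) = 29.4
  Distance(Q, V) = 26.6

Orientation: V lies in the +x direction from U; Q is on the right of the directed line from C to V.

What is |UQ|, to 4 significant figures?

24.35

Checks: |CQ| = 29.40 ✓; |QV| = 26.60 ✓.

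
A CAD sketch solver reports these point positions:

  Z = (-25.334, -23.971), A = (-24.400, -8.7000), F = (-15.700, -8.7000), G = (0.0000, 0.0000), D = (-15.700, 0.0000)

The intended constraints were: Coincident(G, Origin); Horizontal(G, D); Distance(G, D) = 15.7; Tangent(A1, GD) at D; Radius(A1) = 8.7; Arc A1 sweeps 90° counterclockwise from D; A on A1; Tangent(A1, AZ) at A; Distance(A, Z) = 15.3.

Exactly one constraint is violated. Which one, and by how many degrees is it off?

Tangent(A1, AZ) at A — off by 3.50°.

G = (0.00, 0.00) ✓; G.y = 0.00, D.y = 0.00 ✓; |GD| = 15.70 ✓; ∠(FD, DG) = 90.00° ✓; |FD| = 8.700 ✓; bearing(F→A) − bearing(F→D) = 90.00° ✓; |FA| = 8.700 ✓; ∠(FA, AZ) = 93.50° ✗; |AZ| = 15.30 ✓.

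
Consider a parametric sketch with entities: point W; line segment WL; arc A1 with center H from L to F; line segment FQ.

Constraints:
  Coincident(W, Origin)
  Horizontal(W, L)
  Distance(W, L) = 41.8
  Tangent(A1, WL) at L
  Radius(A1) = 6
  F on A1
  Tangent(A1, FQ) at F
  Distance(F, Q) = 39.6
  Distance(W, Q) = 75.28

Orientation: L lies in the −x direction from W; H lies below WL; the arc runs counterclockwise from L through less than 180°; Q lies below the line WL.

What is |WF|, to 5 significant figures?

47.334

Checks: |HF| = 6.000 ✓; ∠(HF, FQ) = 90.00° ✓; |FQ| = 39.60 ✓; |WQ| = 75.28 ✓.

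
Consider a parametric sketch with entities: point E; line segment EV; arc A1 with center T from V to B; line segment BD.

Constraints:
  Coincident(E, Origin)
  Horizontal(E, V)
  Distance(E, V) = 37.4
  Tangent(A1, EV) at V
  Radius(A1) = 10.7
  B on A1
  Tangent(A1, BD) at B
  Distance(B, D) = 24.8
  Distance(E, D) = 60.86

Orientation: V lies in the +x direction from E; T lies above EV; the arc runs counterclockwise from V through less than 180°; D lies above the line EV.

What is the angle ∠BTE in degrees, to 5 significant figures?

159.28°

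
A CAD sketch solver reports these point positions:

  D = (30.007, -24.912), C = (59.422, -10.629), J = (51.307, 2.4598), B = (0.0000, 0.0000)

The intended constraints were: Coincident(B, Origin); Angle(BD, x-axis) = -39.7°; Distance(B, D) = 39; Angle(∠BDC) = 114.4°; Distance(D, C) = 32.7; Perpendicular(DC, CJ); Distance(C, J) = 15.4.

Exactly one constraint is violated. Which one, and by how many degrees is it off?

Perpendicular(DC, CJ) — off by 5.90°.

B = (0.00, 0.00) ✓; BD at -39.70° ✓; |BD| = 39.00 ✓; ∠BDC = 114.4° ✓; |DC| = 32.70 ✓; ∠(DC, CJ) = 95.90° ✗; |CJ| = 15.40 ✓.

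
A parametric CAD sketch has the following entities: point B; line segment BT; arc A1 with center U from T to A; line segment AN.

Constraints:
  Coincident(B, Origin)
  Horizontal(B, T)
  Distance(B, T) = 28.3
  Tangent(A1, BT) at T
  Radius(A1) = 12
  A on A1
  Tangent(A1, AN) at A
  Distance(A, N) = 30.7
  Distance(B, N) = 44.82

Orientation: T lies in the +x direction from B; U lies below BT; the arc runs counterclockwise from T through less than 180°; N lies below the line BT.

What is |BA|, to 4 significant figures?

19.97

Checks: ∠(UT, TB) = 90.00° ✓; |UT| = 12.00 ✓; |UA| = 12.00 ✓; ∠(UA, AN) = 90.00° ✓; |AN| = 30.70 ✓; |BN| = 44.82 ✓.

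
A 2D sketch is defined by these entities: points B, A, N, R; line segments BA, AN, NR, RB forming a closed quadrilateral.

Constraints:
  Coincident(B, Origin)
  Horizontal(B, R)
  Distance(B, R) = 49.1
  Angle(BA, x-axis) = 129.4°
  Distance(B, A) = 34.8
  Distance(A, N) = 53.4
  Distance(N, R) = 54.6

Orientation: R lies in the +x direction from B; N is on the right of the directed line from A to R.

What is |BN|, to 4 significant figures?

22.11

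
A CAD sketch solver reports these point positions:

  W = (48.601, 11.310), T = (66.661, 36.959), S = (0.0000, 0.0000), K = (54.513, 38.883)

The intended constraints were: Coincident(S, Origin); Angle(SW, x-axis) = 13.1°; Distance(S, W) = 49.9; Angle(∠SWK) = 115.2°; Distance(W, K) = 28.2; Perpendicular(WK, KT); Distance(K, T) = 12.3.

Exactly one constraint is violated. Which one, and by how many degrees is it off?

Perpendicular(WK, KT) — off by 3.10°.

S = (0.00, 0.00) ✓; SW at 13.10° ✓; |SW| = 49.90 ✓; ∠SWK = 115.2° ✓; |WK| = 28.20 ✓; ∠(WK, KT) = 86.90° ✗; |KT| = 12.30 ✓.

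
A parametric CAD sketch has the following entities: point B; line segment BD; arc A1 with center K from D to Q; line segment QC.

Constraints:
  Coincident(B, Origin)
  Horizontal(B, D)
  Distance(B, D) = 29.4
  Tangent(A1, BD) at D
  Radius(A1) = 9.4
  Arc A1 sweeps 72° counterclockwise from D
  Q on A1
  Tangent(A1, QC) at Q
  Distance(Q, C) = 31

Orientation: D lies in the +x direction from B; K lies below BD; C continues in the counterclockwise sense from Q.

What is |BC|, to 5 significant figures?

37.587

B is at the origin; BD is horizontal with |BD| = 29.4 and D on the +x side, so D = (29.400, 0.0000). The tangent condition forces KD to be normal to BD, so K = D + (0, -9.4) = (29.400, -9.4000). On A1, D sits at bearing 90° from K; a 72° counterclockwise sweep puts Q at bearing 162°, so Q = K + 9.4·(cos 162°, sin 162°) = (20.460, -6.4952). A1 meets QC tangentially, so KQ is at right angles to QC, so QC runs along (−sin 162°, cos 162°); with |QC| = 31.0, C = (10.881, -35.978). Then |BC| = |C − B| = 37.587.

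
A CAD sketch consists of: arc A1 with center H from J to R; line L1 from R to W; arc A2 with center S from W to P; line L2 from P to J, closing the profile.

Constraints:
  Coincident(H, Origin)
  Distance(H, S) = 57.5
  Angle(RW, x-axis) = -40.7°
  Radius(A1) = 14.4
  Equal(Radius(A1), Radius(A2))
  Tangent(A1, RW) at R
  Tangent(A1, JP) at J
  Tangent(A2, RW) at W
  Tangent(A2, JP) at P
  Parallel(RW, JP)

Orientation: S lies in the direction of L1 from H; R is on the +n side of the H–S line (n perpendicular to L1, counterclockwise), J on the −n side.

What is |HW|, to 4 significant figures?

59.28

The slot axis is L1's direction at -40.7°, so u = (cos -40.7°, sin -40.7°) = (0.7581, -0.6521) and n = (−sin -40.7°, cos -40.7°) = (0.6521, 0.7581). H is at the origin and S lies 57.5 along u from H, so S = 57.5·u = (43.59, -37.50). Tangency of A1 to both parallel lines with radius 14.4 puts R and J at H ± 14.4·n: R = (9.390, 10.92), J = (-9.390, -10.92). Equal radii place W and P the same way about S: W = S + 14.4·n = (52.98, -26.58), P = S − 14.4·n = (34.20, -48.41). Then |HW| = |W − H| = 59.28.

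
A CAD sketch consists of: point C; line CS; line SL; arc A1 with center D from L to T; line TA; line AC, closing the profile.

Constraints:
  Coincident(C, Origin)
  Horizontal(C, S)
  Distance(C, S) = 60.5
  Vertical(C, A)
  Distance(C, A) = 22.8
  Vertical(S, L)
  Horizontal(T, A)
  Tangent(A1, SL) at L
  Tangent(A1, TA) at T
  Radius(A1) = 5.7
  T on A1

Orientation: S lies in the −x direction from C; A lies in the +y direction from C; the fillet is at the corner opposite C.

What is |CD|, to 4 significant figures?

57.41

C is at the origin; C and S share the same y with |CS| = 60.5 and S on the −x side, so S = (-60.50, 0.000). CA is vertical with |CA| = 22.8 and A on the +y side, so A = (0.000, 22.80). The virtual corner opposite C is at (-60.50, 22.80). Since A1 is tangent to SL there, DL ⟂ SL and tangency of A1 to TA means the radius DT is perpendicular to TA, with radius 5.7, so the center D sits 5.7 in from both sides at D = (-54.80, 17.10). Then |CD| = |D − C| = 57.41.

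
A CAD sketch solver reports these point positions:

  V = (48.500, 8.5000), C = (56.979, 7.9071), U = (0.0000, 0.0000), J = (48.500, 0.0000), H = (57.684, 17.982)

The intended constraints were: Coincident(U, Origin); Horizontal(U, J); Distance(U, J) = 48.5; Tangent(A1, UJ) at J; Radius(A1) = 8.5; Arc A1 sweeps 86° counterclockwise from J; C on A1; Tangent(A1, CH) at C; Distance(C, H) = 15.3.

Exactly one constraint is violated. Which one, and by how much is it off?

Distance(C, H) = 15.3 — off by 5.20.

U = (0.00, 0.00) ✓; U.y = 0.00, J.y = 0.00 ✓; |UJ| = 48.50 ✓; ∠(VJ, JU) = 90.00° ✓; |VJ| = 8.500 ✓; bearing(V→C) − bearing(V→J) = 86.00° ✓; |VC| = 8.500 ✓; ∠(VC, CH) = 90.00° ✓; |CH| = 10.10 ✗.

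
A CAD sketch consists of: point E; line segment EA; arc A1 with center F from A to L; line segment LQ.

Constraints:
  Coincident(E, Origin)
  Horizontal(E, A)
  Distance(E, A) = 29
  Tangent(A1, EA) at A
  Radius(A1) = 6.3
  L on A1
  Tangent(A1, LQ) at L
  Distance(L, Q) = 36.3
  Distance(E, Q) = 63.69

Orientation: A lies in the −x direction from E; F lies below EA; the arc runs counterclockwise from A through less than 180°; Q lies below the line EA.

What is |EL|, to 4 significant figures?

34.32

Checks: |FL| = 6.300 ✓; ∠(FL, LQ) = 90.00° ✓; |LQ| = 36.30 ✓; |EQ| = 63.69 ✓.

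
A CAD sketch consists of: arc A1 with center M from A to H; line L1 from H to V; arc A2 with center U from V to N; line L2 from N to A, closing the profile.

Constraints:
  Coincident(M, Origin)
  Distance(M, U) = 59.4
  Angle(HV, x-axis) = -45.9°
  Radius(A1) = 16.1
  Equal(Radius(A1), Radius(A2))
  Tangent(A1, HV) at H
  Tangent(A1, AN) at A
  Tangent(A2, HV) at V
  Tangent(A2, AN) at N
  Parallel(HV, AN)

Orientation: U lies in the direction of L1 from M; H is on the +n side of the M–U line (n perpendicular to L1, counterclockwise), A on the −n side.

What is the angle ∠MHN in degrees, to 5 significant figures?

61.538°

Tangency of A1 to both parallel lines with radius 16.1 puts H and A at M ± 16.1·n: H = (11.562, 11.204), A = (-11.562, -11.204). Equal radii place V and N the same way about U: V = U + 16.1·n = (52.899, -31.453), N = U − 16.1·n = (29.775, -53.861). Then cos ∠MHN = HM·HN / (|HM||HN|), giving 61.538°.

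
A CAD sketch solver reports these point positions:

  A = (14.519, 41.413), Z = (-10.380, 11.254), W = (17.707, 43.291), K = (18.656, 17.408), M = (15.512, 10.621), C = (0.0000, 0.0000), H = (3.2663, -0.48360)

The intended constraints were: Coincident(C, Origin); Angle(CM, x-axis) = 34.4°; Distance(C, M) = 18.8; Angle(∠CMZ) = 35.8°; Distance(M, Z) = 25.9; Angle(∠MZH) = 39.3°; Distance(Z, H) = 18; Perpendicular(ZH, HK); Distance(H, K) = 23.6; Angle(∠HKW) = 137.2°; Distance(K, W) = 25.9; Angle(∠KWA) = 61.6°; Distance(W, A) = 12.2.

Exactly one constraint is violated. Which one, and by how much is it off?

Distance(W, A) = 12.2 — off by 8.50.

C = (0.00, 0.00) ✓; CM at 34.40° ✓; |CM| = 18.80 ✓; ∠CMZ = 35.80° ✓; |MZ| = 25.90 ✓; ∠MZH = 39.30° ✓; |ZH| = 18.00 ✓; ∠(ZH, HK) = 90.00° ✓; |HK| = 23.60 ✓; ∠HKW = 137.2° ✓; |KW| = 25.90 ✓; ∠KWA = 61.60° ✓; |WA| = 3.700 ✗.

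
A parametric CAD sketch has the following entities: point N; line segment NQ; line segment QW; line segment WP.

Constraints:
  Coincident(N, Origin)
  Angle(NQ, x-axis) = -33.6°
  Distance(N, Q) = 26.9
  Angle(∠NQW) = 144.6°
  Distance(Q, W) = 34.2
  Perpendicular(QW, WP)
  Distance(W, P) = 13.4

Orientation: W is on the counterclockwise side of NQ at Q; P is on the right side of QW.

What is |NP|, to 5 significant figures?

63.168

N is at the origin; NQ runs at -33.6° with length 26.9, so Q = 26.9·(cos -33.6°, sin -33.6°) = (22.406, -14.886). ∠NQW = 144.6°, so QW runs at -33.6° + (180° − 144.6°) = 1.8000° from the x-axis; with |QW| = 34.2, W = Q + 34.2·(cos 1.8000°, sin 1.8000°) = (56.589, -13.812). The perpendicularity gives WP at right angles to QW; with |WP| = 13.4 on the right of QW, P = W + 13.4·(0.031411, -0.99951) = (57.010, -27.205). Then |NP| = |P − N| = 63.168.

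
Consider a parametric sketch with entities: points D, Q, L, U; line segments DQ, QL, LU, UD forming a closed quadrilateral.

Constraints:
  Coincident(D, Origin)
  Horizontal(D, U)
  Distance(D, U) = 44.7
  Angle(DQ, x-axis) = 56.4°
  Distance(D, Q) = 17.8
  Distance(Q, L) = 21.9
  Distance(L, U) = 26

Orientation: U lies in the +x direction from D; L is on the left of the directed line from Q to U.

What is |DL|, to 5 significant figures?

37.593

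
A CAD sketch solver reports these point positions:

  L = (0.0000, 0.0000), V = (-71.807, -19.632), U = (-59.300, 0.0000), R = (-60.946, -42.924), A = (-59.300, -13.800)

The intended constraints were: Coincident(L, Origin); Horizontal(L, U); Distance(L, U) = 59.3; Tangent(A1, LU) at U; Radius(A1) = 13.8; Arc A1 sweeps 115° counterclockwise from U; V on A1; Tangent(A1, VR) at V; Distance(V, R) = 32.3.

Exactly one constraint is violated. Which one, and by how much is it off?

Distance(V, R) = 32.3 — off by 6.60.

L = (0.00, 0.00) ✓; L.y = 0.00, U.y = 0.00 ✓; |LU| = 59.30 ✓; ∠(AU, UL) = 90.00° ✓; |AU| = 13.80 ✓; bearing(A→V) − bearing(A→U) = 115.0° ✓; |AV| = 13.80 ✓; ∠(AV, VR) = 90.00° ✓; |VR| = 25.70 ✗.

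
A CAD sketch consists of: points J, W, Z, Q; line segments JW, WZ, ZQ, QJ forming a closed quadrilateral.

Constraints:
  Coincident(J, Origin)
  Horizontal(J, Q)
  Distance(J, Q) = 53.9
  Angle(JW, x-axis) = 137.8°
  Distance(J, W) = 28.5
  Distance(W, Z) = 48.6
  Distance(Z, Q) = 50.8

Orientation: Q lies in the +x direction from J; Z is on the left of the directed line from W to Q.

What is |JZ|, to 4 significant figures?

46.11

J is at the origin; JQ is horizontal with |JQ| = 53.9 and Q in +x, so Q = (53.9, 0). JW runs at 137.8° with |JW| = 28.5, so W = (-21.11, 19.14). Z is determined by |WZ| = 48.6 and |ZQ| = 50.8 together: it lies at the intersection of circle(W, 48.6) and circle(Q, 50.8). With |WQ| = 77.42, the foot of the radical line on WQ is 37.30 from W and the perpendicular offset is √(48.6² − 37.30²) = 31.16. Taking the left-of-WQ solution: Z = (22.73, 40.11).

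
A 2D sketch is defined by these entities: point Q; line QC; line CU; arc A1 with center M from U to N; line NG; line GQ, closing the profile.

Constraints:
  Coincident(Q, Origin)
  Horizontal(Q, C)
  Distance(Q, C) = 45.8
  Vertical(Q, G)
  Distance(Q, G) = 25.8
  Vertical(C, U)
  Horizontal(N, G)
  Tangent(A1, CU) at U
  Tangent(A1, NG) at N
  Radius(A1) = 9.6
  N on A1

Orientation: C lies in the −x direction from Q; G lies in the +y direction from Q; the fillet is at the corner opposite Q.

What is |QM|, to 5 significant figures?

39.660

Q is at the origin; Q and C share the same y with |QC| = 45.8 and C on the −x side, so C = (-45.800, 0.0000). Q and G share the same x with |QG| = 25.8 and G on the +y side, so G = (0.0000, 25.800). The virtual corner opposite Q is at (-45.800, 25.800). The tangent condition forces MU to be normal to CU and A1 meets NG tangentially, so MN is at right angles to NG, with radius 9.6, so the center M sits 9.6 in from both sides at M = (-36.200, 16.200). Then |QM| = |M − Q| = 39.660.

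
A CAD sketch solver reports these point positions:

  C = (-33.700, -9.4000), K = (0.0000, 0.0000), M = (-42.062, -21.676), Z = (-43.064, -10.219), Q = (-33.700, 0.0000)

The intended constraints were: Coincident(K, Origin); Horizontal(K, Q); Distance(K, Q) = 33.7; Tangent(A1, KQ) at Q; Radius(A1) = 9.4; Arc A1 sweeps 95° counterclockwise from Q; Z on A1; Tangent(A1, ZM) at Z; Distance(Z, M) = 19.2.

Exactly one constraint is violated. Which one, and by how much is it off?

Distance(Z, M) = 19.2 — off by 7.70.

K = (0.00, 0.00) ✓; K.y = 0.00, Q.y = 0.00 ✓; |KQ| = 33.70 ✓; ∠(CQ, QK) = 90.00° ✓; |CQ| = 9.400 ✓; bearing(C→Z) − bearing(C→Q) = 95.00° ✓; |CZ| = 9.400 ✓; ∠(CZ, ZM) = 90.00° ✓; |ZM| = 11.50 ✗.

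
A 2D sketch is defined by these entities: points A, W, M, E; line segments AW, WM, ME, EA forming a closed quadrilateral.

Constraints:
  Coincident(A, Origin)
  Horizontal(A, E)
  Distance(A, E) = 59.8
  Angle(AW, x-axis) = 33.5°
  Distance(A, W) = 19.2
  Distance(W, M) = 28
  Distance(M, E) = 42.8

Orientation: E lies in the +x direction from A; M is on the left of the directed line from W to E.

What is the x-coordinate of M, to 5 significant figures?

32.669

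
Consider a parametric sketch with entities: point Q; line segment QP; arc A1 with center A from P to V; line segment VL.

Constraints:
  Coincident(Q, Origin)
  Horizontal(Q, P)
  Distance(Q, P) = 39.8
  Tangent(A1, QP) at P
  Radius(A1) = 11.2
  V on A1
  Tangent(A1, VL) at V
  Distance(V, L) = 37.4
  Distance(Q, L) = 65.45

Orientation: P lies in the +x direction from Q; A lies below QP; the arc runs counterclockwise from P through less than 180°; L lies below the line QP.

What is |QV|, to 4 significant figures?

32.90

Checks: |AV| = 11.20 ✓; ∠(AV, VL) = 90.00° ✓; |VL| = 37.40 ✓; |QL| = 65.45 ✓.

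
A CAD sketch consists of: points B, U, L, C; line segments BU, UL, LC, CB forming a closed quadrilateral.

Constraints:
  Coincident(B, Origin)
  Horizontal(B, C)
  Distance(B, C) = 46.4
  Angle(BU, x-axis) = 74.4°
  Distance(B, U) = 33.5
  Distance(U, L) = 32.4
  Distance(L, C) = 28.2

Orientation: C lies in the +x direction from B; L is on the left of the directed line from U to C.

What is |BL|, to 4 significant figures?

49.55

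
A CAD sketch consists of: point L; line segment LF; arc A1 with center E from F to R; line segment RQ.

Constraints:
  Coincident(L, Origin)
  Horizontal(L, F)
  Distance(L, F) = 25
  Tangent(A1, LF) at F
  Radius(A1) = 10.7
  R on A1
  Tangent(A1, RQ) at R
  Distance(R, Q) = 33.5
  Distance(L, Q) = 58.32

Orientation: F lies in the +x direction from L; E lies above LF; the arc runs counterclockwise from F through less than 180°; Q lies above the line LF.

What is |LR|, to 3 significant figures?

36.8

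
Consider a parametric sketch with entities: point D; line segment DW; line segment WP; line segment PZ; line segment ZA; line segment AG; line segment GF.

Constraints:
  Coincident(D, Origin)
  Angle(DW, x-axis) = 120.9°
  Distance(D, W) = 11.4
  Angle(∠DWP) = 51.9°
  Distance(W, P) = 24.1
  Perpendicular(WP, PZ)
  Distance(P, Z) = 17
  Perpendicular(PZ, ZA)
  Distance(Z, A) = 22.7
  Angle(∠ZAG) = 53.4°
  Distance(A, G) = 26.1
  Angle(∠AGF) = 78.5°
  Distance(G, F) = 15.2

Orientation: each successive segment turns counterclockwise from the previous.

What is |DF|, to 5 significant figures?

20.143

D is at the origin; DW runs at 120.9° with length 11.4, so W = (-5.8544, 9.7819). ∠DWP = 51.9° gives WP at -111.00° from the x-axis; with |WP| = 24.1, P = (-14.491, -12.717). WP ⟂ PZ, so PZ runs at -21.000°; with |PZ| = 17.0, Z = (1.3798, -18.810). PZ ⟂ ZA, so ZA runs at 69.000°; with |ZA| = 22.7, A = (9.5148, 2.3827). ∠ZAG = 53.4° gives AG at -164.40° from the x-axis; with |AG| = 26.1, G = (-15.624, -4.6361). ∠AGF = 78.5° gives GF at -62.900° from the x-axis; with |GF| = 15.2, F = (-8.6995, -18.167). Then |DF| = |F − D| = 20.143.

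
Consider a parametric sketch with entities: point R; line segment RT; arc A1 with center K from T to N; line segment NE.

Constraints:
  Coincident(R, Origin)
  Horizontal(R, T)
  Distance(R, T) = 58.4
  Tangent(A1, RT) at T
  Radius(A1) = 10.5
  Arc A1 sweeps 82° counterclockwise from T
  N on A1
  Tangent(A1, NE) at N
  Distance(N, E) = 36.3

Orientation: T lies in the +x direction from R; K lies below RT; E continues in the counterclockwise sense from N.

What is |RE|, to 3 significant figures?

62.2

On A1, T sits at bearing 90° from K; an 82° counterclockwise sweep puts N at bearing 172°, so N = K + 10.5·(cos 172°, sin 172°) = (48.0, -9.04). Tangency of A1 to NE means the radius KN is perpendicular to NE, so NE runs along (−sin 172°, cos 172°); with |NE| = 36.3, E = (43.0, -45.0). Then |RE| = |E − R| = 62.2.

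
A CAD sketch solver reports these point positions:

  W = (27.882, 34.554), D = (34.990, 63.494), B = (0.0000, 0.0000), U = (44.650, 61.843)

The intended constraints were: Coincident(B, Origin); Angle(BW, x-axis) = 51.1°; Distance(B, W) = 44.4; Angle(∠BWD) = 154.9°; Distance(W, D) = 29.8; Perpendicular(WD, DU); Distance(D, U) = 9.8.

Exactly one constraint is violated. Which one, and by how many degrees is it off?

Perpendicular(WD, DU) — off by 4.10°.

B = (0.00, 0.00) ✓; BW at 51.10° ✓; |BW| = 44.40 ✓; ∠BWD = 154.9° ✓; |WD| = 29.80 ✓; ∠(WD, DU) = 85.90° ✗; |DU| = 9.800 ✓.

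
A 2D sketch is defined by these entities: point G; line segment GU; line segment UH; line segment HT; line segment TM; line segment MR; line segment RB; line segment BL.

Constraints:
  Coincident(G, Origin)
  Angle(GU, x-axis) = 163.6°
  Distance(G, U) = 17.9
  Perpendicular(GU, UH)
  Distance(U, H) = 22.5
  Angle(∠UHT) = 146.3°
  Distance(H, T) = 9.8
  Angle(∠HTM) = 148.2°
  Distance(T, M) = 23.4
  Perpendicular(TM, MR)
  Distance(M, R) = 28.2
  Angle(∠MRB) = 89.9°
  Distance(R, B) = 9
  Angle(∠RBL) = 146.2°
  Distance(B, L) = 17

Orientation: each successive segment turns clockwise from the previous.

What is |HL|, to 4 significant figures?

16.05

∠MRB = 89.9° gives RB at -172.0° from the x-axis; with |RB| = 9.0, B = (14.93, 7.051). ∠RBL = 146.2° gives BL at 154.2° from the x-axis; with |BL| = 17.0, L = (-0.3787, 14.45). Then |HL| = |L − H| = 16.05.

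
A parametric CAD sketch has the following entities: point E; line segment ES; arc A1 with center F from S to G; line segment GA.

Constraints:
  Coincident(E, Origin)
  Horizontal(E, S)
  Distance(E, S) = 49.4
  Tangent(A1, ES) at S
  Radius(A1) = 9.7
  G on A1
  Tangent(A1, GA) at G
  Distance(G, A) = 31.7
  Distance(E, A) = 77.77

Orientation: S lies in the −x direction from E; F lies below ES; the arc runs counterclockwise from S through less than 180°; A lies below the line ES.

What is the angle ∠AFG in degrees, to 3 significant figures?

73.0°

Checks: ∠(FS, SE) = 90.00° ✓; |FS| = 9.700 ✓; |FG| = 9.700 ✓; ∠(FG, GA) = 90.00° ✓; |GA| = 31.70 ✓; |EA| = 77.77 ✓.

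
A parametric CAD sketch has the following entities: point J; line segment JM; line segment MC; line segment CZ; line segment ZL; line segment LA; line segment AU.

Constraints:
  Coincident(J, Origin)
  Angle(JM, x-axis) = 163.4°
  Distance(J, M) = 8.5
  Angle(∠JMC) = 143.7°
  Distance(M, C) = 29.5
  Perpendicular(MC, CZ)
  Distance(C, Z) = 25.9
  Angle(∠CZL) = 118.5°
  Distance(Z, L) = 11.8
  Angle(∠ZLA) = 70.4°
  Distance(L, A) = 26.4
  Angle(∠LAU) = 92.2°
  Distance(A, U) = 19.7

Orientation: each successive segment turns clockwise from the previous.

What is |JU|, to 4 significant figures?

41.37

J is at the origin; JM runs at 163.4° with length 8.5, so M = (-8.146, 2.428). ∠JMC = 143.7° gives MC at 127.1° from the x-axis; with |MC| = 29.5, C = (-25.94, 25.96). MC ⟂ CZ, so CZ runs at 37.10°; with |CZ| = 25.9, Z = (-5.283, 41.58). ∠CZL = 118.5° gives ZL at -24.40° from the x-axis; with |ZL| = 11.8, L = (5.463, 36.71). ∠ZLA = 70.4° gives LA at -134.0° from the x-axis; with |LA| = 26.4, A = (-12.88, 17.71). ∠LAU = 92.2° gives AU at 138.2° from the x-axis; with |AU| = 19.7, U = (-27.56, 30.85). Then |JU| = |U − J| = 41.37.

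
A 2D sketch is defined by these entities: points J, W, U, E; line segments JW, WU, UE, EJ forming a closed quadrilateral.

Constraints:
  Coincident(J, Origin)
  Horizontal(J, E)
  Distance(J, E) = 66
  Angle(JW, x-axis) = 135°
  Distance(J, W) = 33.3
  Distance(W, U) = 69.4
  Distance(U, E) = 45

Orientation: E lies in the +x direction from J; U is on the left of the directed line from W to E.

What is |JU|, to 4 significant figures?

59.02

Checks: |WU| = 69.40 ✓; |UE| = 45.00 ✓.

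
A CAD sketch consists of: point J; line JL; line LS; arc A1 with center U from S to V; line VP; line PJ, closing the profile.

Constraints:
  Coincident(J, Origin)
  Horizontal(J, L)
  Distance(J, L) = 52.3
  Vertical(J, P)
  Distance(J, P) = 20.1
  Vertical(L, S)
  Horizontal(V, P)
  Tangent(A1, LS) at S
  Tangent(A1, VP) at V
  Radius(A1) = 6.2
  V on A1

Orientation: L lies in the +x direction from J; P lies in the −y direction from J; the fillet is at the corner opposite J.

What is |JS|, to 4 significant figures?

54.12

J is at the origin; J and L share the same y with |JL| = 52.3 and L on the +x side, so L = (52.30, 0.000). J and P share the same x with |JP| = 20.1 and P on the −y side, so P = (0.000, -20.10). The virtual corner opposite J is at (52.30, -20.10). A1 meets LS tangentially, so US is at right angles to LS and since A1 is tangent to VP there, UV ⟂ VP, with radius 6.2, so the center U sits 6.2 in from both sides at U = (46.10, -13.90). That places the tangent points at S = (52.30, -13.90) on LS and V = (46.10, -20.10) on VP. Then |JS| = |S − J| = 54.12.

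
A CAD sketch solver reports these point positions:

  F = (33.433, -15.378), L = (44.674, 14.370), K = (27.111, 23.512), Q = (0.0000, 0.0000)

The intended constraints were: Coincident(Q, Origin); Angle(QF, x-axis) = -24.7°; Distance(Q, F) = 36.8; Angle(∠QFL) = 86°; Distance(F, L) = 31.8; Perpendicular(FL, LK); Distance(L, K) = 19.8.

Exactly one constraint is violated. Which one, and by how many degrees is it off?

Perpendicular(FL, LK) — off by 6.80°.

Q = (0.00, 0.00) ✓; QF at -24.70° ✓; |QF| = 36.80 ✓; ∠QFL = 86.00° ✓; |FL| = 31.80 ✓; ∠(FL, LK) = 83.20° ✗; |LK| = 19.80 ✓.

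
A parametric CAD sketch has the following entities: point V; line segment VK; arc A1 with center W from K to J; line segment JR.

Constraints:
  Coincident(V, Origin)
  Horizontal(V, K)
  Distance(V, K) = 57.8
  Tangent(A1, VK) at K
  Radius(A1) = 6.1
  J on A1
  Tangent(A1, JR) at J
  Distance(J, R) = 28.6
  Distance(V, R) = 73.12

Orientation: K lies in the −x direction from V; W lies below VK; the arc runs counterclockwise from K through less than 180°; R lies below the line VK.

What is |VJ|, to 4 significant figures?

64.18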